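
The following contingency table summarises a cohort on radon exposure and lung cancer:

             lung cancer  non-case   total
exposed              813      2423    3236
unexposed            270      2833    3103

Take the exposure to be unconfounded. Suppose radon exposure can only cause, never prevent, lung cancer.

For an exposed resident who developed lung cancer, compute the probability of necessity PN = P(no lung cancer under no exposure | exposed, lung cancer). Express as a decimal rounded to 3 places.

PN ≈ 0.654

p₁ = P(outcome | exposed) = 813/3236 = 0.25124
p₀ = P(outcome | unexposed) = 270/3103 = 0.087013
Under exogeneity and monotonicity, PN = (p₁ − p₀)/p₁.
PN = (0.25124 − 0.087013) / 0.25124 ≈ 0.6537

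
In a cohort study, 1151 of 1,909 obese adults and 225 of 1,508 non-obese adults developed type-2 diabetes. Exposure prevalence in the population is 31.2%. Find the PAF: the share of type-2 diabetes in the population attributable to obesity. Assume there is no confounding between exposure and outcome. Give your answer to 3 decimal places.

p₁ = P(outcome | exposed) = 1151/1909 = 0.60293
p₀ = P(outcome | unexposed) = 225/1508 = 0.1492
Overall risk P(Y=1) = π·p₁ + (1−π)·p₀ = 0.312×0.60293 + 0.688×0.1492 = 0.29077.
Under exogeneity, PAF = [P(Y=1) − p₀] / P(Y=1).
PAF = (0.29077 − 0.1492) / 0.29077 ≈ 0.4869

PAF ≈ 0.487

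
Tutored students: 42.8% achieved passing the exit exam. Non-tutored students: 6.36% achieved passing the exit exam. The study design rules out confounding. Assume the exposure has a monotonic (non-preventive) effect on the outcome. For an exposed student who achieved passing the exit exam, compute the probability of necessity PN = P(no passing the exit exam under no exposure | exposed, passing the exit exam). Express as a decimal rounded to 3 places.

PN ≈ 0.851

p₁ = 0.428, p₀ = 0.0636.
Under exogeneity and monotonicity, PN = (p₁ − p₀) / p₁.
PN = (0.428 − 0.0636) / 0.428 = 0.3644 / 0.428 ≈ 0.8514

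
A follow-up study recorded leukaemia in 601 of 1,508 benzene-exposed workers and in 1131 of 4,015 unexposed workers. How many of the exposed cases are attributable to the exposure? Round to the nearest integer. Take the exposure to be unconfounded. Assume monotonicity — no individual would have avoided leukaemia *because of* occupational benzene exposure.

about 176 cases

p₁ = P(outcome | exposed) = 601/1508 = 0.39854
p₀ = P(outcome | unexposed) = 1131/4015 = 0.28169
PN = (p₁ − p₀)/p₁ = (0.39854 − 0.28169) / 0.39854 ≈ 0.29319.
Attributable cases ≈ PN × (exposed cases) = 0.29319 × 601 ≈ 176.21.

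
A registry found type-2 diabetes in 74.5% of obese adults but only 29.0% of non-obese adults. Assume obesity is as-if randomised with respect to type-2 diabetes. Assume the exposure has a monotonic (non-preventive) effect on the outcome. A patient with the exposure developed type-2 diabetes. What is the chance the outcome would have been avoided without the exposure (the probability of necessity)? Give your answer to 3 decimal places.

p₁ = 0.745, p₀ = 0.29.
Under exogeneity and monotonicity, PN = (p₁ − p₀) / p₁.
PN = (0.745 − 0.29) / 0.745 = 0.455 / 0.745 ≈ 0.6107

PN ≈ 0.611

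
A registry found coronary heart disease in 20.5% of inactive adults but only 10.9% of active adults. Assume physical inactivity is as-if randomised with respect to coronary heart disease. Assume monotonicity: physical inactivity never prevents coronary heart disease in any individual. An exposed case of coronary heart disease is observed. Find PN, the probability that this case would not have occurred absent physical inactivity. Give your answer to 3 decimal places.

p₁ = 0.205, p₀ = 0.109.
Under exogeneity and monotonicity, PN = (p₁ − p₀) / p₁.
PN = (0.205 − 0.109) / 0.205 = 0.096 / 0.205 ≈ 0.4683

PN ≈ 0.468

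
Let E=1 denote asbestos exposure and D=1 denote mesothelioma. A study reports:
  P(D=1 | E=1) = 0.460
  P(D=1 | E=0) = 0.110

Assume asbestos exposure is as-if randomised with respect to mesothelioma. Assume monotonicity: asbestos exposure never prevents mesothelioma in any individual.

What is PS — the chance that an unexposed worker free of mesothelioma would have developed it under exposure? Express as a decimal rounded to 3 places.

Let p₁ = 0.46, p₀ = 0.11.
Under exogeneity and monotonicity, PS = (p₁ − p₀) / (1 − p₀).
PS = (0.46 − 0.11) / (1 − 0.11) = 0.35 / 0.89 ≈ 0.3933

PS ≈ 0.393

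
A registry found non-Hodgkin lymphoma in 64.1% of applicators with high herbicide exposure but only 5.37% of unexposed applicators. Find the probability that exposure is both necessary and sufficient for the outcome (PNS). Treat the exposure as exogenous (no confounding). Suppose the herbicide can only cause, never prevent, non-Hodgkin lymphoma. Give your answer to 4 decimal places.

PNS ≈ 0.5873

p₁ = 0.641, p₀ = 0.0537.
Under exogeneity and monotonicity, PNS = p₁ − p₀.
PNS = 0.641 − 0.0537 = 0.5873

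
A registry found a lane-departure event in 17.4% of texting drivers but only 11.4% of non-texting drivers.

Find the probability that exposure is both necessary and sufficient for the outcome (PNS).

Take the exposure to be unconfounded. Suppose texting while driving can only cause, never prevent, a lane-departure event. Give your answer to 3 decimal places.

p₁ = 0.174, p₀ = 0.114.
Under exogeneity and monotonicity, PNS = p₁ − p₀.
PNS = 0.174 − 0.114 = 0.06

PNS ≈ 0.060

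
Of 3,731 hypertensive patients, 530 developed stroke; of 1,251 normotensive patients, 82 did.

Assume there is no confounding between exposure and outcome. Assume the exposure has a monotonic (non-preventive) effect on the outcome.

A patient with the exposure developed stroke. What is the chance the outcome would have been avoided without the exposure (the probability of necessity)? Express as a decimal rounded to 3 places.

PN ≈ 0.539

p₁ = P(outcome | exposed) = 530/3731 = 0.14205
p₀ = P(outcome | unexposed) = 82/1251 = 0.065548
Under exogeneity and monotonicity, PN = (p₁ − p₀) / p₁.
PN = (0.14205 − 0.065548) / 0.14205 = 0.076506 / 0.14205 ≈ 0.5386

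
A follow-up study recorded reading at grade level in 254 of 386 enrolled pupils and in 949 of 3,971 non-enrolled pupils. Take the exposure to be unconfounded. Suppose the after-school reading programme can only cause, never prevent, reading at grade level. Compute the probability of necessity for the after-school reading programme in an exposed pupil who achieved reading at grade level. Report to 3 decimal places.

p₁ = P(outcome | exposed) = 254/386 = 0.65803
p₀ = P(outcome | unexposed) = 949/3971 = 0.23898
Under exogeneity and monotonicity, PN = (p₁ − p₀) / p₁.
PN = (0.65803 − 0.23898) / 0.65803 = 0.41905 / 0.65803 ≈ 0.6368

PN ≈ 0.637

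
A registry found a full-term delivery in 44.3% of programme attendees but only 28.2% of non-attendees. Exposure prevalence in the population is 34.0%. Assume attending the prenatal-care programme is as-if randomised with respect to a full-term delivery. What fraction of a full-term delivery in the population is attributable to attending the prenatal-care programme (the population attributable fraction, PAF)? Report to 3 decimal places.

p₁ = 0.443, p₀ = 0.282.
Overall risk P(Y=1) = π·p₁ + (1−π)·p₀ = 0.34×0.443 + 0.66×0.282 = 0.33674.
Under exogeneity, PAF = [P(Y=1) − p₀] / P(Y=1).
PAF = (0.33674 − 0.282) / 0.33674 ≈ 0.1626

PAF ≈ 0.163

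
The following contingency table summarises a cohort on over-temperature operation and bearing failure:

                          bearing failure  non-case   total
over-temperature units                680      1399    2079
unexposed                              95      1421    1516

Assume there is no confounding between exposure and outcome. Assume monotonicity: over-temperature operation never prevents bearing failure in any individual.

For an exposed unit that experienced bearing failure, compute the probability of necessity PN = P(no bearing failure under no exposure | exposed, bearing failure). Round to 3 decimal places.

PN ≈ 0.808

p₁ = P(outcome | exposed) = 680/2079 = 0.32708
p₀ = P(outcome | unexposed) = 95/1516 = 0.062665
Under exogeneity and monotonicity, PN = (p₁ − p₀) / p₁.
PN = (0.32708 − 0.062665) / 0.32708 = 0.26442 / 0.32708 ≈ 0.8084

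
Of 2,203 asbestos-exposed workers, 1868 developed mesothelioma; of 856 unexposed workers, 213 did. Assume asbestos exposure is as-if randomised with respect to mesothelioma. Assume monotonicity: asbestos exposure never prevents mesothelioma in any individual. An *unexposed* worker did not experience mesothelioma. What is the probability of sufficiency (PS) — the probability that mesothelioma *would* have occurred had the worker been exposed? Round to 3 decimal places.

p₁ = P(outcome | exposed) = 1868/2203 = 0.84793
p₀ = P(outcome | unexposed) = 213/856 = 0.24883
Under exogeneity and monotonicity, PS = (p₁ − p₀) / (1 − p₀).
PS = (0.84793 − 0.24883) / (1 − 0.24883) = 0.5991 / 0.75117 ≈ 0.7976

PS ≈ 0.798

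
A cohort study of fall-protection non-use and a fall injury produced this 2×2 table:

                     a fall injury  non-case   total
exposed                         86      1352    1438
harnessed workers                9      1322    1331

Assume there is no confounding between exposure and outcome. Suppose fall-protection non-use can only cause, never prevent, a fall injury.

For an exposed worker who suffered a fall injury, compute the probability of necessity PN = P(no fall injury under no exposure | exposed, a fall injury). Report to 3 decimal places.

PN ≈ 0.887

p₁ = P(outcome | exposed) = 86/1438 = 0.059805
p₀ = P(outcome | unexposed) = 9/1331 = 0.0067618
Under exogeneity and monotonicity, PN = (p₁ − p₀)/p₁.
PN = (0.059805 − 0.0067618) / 0.059805 ≈ 0.8869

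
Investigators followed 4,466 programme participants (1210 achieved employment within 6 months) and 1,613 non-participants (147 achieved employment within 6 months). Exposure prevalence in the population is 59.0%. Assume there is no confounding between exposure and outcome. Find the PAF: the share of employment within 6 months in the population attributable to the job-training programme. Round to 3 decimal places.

p₁ = P(outcome | exposed) = 1210/4466 = 0.27094
p₀ = P(outcome | unexposed) = 147/1613 = 0.091135
Overall risk P(Y=1) = π·p₁ + (1−π)·p₀ = 0.59×0.27094 + 0.41×0.091135 = 0.19722.
Under exogeneity, PAF = [P(Y=1) − p₀] / P(Y=1).
PAF = (0.19722 − 0.091135) / 0.19722 ≈ 0.5379

PAF ≈ 0.538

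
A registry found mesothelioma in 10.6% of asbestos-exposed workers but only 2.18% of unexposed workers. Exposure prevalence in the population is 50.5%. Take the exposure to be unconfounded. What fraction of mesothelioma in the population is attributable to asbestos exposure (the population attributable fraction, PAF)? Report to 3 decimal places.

p₁ = 0.106, p₀ = 0.0218.
Overall risk P(Y=1) = π·p₁ + (1−π)·p₀ = 0.505×0.106 + 0.495×0.0218 = 0.064321.
Under exogeneity, PAF = [P(Y=1) − p₀] / P(Y=1).
PAF = (0.064321 − 0.0218) / 0.064321 ≈ 0.6611

PAF ≈ 0.661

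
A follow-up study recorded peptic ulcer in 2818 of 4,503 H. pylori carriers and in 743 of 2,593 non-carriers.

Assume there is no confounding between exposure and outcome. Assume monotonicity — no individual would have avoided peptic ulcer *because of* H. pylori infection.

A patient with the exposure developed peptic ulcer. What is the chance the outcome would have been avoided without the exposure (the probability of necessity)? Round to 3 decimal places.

PN ≈ 0.542

p₁ = P(outcome | exposed) = 2818/4503 = 0.62581
p₀ = P(outcome | unexposed) = 743/2593 = 0.28654
Under exogeneity and monotonicity, PN = (p₁ − p₀) / p₁.
PN = (0.62581 − 0.28654) / 0.62581 = 0.33926 / 0.62581 ≈ 0.5421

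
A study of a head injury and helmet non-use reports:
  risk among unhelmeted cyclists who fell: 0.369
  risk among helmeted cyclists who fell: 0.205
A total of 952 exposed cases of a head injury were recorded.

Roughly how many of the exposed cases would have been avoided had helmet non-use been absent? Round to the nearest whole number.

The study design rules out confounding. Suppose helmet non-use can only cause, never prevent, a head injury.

about 423 cases

Let p₁ = 0.369, p₀ = 0.205.
PN = (p₁ − p₀)/p₁ = (0.369 − 0.205) / 0.369 ≈ 0.44444.
Attributable cases ≈ PN × (exposed cases) = 0.44444 × 952 ≈ 423.11.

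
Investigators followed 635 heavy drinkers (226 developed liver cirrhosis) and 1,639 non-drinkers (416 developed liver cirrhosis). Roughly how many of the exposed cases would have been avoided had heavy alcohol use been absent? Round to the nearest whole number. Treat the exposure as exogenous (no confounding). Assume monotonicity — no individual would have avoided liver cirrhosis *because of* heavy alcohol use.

about 65 cases

p₁ = P(outcome | exposed) = 226/635 = 0.35591
p₀ = P(outcome | unexposed) = 416/1639 = 0.25381
PN = (p₁ − p₀)/p₁ = (0.35591 − 0.25381) / 0.35591 ≈ 0.28685.
Attributable cases ≈ PN × (exposed cases) = 0.28685 × 226 ≈ 64.83.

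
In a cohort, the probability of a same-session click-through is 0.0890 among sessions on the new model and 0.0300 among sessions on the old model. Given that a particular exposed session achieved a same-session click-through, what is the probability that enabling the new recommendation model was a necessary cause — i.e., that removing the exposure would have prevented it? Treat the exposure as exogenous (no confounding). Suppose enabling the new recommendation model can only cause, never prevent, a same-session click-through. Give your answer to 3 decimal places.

PN ≈ 0.663

Let p₁ = 0.089, p₀ = 0.03.
Under exogeneity and monotonicity, PN = (p₁ − p₀) / p₁.
PN = (0.089 − 0.03) / 0.089 = 0.059 / 0.089 ≈ 0.6629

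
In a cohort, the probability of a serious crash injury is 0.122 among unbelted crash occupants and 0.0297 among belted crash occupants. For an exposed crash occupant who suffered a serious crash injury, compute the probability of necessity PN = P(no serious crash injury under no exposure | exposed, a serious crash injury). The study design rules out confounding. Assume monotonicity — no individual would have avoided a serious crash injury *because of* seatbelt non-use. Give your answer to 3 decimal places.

Let p₁ = 0.122, p₀ = 0.0297.
Under exogeneity and monotonicity, PN = (p₁ − p₀) / p₁.
PN = (0.122 − 0.0297) / 0.122 = 0.0923 / 0.122 ≈ 0.7566

PN ≈ 0.757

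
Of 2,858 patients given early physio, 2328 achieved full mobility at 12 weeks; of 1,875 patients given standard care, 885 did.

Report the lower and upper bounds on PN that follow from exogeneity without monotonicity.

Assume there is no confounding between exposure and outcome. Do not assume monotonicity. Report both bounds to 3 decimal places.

p₁ = P(outcome | exposed) = 2328/2858 = 0.81456
p₀ = P(outcome | unexposed) = 885/1875 = 0.472
Under exogeneity alone the bounds on PN are max{0,(p₁−p₀)/p₁} ≤ PN ≤ min{1,(1−p₀)/p₁}.
  lower = (p₁ − p₀)/p₁ = 0.34256 / 0.81456 ≈ 0.4205
  upper = min{1, (1 − p₀)/p₁} = 0.528 / 0.81456 ≈ 0.6482

0.421 ≤ PN ≤ 0.648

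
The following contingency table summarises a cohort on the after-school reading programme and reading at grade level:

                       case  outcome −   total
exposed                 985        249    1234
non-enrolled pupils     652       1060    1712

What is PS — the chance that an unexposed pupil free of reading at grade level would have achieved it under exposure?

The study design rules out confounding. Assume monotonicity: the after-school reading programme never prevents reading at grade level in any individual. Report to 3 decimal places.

p₁ = P(outcome | exposed) = 985/1234 = 0.79822
p₀ = P(outcome | unexposed) = 652/1712 = 0.38084
Under exogeneity and monotonicity, PS = (p₁ − p₀)/(1 − p₀).
PS = (0.79822 − 0.38084) / 0.61916 ≈ 0.6741

PS ≈ 0.674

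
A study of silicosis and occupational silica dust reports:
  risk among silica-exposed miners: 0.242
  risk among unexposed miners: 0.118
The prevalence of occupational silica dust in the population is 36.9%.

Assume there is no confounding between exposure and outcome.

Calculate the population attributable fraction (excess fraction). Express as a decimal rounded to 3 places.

Let p₁ = 0.242, p₀ = 0.118.
Overall risk P(Y=1) = π·p₁ + (1−π)·p₀ = 0.369×0.242 + 0.631×0.118 = 0.16376.
Under exogeneity, PAF = [P(Y=1) − p₀] / P(Y=1).
PAF = (0.16376 − 0.118) / 0.16376 ≈ 0.2794

PAF ≈ 0.279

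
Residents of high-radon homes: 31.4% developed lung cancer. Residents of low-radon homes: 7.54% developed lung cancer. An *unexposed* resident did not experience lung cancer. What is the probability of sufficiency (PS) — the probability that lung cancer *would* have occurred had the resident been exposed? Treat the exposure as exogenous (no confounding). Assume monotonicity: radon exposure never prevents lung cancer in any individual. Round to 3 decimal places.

p₁ = 0.314, p₀ = 0.0754.
Under exogeneity and monotonicity, PS = (p₁ − p₀) / (1 − p₀).
PS = (0.314 − 0.0754) / (1 − 0.0754) = 0.2386 / 0.9246 ≈ 0.2581

PS ≈ 0.258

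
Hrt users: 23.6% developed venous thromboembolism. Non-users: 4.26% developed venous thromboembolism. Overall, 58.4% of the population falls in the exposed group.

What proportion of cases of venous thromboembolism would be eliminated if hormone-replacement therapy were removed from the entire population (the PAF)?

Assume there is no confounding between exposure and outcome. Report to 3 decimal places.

PAF ≈ 0.726

p₁ = 0.236, p₀ = 0.0426.
Overall risk P(Y=1) = π·p₁ + (1−π)·p₀ = 0.584×0.236 + 0.416×0.0426 = 0.15555.
Under exogeneity, PAF = [P(Y=1) − p₀] / P(Y=1).
PAF = (0.15555 − 0.0426) / 0.15555 ≈ 0.7261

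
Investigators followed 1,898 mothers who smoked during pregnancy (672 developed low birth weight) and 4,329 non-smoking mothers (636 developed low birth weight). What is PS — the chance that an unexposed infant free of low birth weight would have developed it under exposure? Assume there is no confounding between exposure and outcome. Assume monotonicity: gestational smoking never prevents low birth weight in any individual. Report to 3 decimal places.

p₁ = P(outcome | exposed) = 672/1898 = 0.35406
p₀ = P(outcome | unexposed) = 636/4329 = 0.14692
Under exogeneity and monotonicity, PS = (p₁ − p₀) / (1 − p₀).
PS = (0.35406 − 0.14692) / (1 − 0.14692) = 0.20714 / 0.85308 ≈ 0.2428

PS ≈ 0.243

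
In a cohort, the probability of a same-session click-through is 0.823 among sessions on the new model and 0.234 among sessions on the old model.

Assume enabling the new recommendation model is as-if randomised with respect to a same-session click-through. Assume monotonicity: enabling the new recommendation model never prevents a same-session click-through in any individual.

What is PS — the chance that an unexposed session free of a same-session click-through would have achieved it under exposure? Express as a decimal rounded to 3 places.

Let p₁ = 0.823, p₀ = 0.234.
Under exogeneity and monotonicity, PS = (p₁ − p₀) / (1 − p₀).
PS = (0.823 − 0.234) / (1 − 0.234) = 0.589 / 0.766 ≈ 0.7689

PS ≈ 0.769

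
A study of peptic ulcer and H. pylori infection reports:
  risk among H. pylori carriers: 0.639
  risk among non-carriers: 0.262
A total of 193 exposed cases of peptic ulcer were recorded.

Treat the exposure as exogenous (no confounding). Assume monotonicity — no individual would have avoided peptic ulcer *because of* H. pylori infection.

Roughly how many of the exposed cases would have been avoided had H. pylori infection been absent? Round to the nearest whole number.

Let p₁ = 0.639, p₀ = 0.262.
PN = (p₁ − p₀)/p₁ = (0.639 − 0.262) / 0.639 ≈ 0.58998.
Attributable cases ≈ PN × (exposed cases) = 0.58998 × 193 ≈ 113.87.

about 114 cases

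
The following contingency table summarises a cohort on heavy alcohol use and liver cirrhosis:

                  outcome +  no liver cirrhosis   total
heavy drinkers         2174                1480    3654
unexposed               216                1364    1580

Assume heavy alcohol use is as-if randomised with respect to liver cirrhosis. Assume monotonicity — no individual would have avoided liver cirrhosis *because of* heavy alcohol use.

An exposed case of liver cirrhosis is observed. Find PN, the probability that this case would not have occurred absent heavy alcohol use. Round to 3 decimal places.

p₁ = P(outcome | exposed) = 2174/3654 = 0.59496
p₀ = P(outcome | unexposed) = 216/1580 = 0.13671
Under exogeneity and monotonicity, PN = (p₁ − p₀) / p₁.
PN = (0.59496 − 0.13671) / 0.59496 = 0.45826 / 0.59496 ≈ 0.7702

PN ≈ 0.770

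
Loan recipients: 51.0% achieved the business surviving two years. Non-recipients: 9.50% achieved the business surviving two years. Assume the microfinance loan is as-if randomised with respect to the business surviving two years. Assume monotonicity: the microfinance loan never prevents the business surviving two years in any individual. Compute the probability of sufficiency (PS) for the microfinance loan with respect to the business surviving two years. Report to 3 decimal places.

p₁ = 0.51, p₀ = 0.095.
Under exogeneity and monotonicity, PS = (p₁ − p₀) / (1 − p₀).
PS = (0.51 − 0.095) / (1 − 0.095) = 0.415 / 0.905 ≈ 0.4586

PS ≈ 0.459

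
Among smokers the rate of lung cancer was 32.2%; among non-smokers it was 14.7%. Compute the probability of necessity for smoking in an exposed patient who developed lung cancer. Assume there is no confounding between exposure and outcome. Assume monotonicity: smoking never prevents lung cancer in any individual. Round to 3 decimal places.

PN ≈ 0.543

p₁ = 0.322, p₀ = 0.147.
Under exogeneity and monotonicity, PN = (p₁ − p₀) / p₁.
PN = (0.322 − 0.147) / 0.322 = 0.175 / 0.322 ≈ 0.5435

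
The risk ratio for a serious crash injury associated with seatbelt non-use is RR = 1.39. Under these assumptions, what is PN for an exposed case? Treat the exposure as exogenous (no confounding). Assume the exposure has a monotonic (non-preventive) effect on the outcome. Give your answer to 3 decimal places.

PN ≈ 0.281

Under exogeneity and monotonicity, PN = (RR − 1) / RR = 1 − 1/RR.
PN = (1.39 − 1) / 1.39 = 0.39 / 1.39 ≈ 0.2806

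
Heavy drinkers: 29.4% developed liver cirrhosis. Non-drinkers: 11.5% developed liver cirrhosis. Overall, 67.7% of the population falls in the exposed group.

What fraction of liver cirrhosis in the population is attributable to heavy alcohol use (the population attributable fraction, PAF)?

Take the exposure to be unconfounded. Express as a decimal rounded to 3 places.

p₁ = 0.294, p₀ = 0.115.
Overall risk P(Y=1) = π·p₁ + (1−π)·p₀ = 0.677×0.294 + 0.323×0.115 = 0.23618.
Under exogeneity, PAF = [P(Y=1) − p₀] / P(Y=1).
PAF = (0.23618 − 0.115) / 0.23618 ≈ 0.5131

PAF ≈ 0.513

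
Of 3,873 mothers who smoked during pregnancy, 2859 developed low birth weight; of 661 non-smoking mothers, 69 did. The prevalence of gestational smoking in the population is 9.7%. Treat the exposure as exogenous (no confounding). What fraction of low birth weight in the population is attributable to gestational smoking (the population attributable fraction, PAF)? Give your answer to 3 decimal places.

PAF ≈ 0.371

p₁ = P(outcome | exposed) = 2859/3873 = 0.73819
p₀ = P(outcome | unexposed) = 69/661 = 0.10439
Overall risk P(Y=1) = π·p₁ + (1−π)·p₀ = 0.097×0.73819 + 0.903×0.10439 = 0.16587.
Under exogeneity, PAF = [P(Y=1) − p₀] / P(Y=1).
PAF = (0.16587 − 0.10439) / 0.16587 ≈ 0.3707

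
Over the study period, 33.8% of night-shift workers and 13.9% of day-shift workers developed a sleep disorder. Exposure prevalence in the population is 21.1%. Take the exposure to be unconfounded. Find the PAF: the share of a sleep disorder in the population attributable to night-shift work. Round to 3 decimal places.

PAF ≈ 0.232

p₁ = 0.338, p₀ = 0.139.
Overall risk P(Y=1) = π·p₁ + (1−π)·p₀ = 0.211×0.338 + 0.789×0.139 = 0.18099.
Under exogeneity, PAF = [P(Y=1) − p₀] / P(Y=1).
PAF = (0.18099 − 0.139) / 0.18099 ≈ 0.2320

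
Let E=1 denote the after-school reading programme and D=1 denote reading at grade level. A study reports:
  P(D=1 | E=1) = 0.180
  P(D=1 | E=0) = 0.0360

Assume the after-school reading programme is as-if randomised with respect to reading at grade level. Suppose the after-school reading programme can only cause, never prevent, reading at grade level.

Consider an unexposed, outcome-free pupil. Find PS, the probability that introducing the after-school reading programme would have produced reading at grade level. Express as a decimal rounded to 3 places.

PS ≈ 0.149

Let p₁ = 0.18, p₀ = 0.036.
Under exogeneity and monotonicity, PS = (p₁ − p₀) / (1 − p₀).
PS = (0.18 − 0.036) / (1 − 0.036) = 0.144 / 0.964 ≈ 0.1494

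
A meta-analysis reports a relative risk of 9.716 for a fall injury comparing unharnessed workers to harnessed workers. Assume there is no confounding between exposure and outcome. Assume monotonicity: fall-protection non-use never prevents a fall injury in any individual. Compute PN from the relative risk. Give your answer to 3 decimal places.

Under exogeneity and monotonicity, PN = (RR − 1) / RR = 1 − 1/RR.
PN = (9.716 − 1) / 9.716 = 8.716 / 9.716 ≈ 0.8971

PN ≈ 0.897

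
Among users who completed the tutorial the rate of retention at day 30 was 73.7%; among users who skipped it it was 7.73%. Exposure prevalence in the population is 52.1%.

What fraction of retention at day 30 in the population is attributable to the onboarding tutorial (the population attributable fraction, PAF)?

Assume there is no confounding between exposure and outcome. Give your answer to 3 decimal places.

p₁ = 0.737, p₀ = 0.0773.
Overall risk P(Y=1) = π·p₁ + (1−π)·p₀ = 0.521×0.737 + 0.479×0.0773 = 0.421.
Under exogeneity, PAF = [P(Y=1) − p₀] / P(Y=1).
PAF = (0.421 − 0.0773) / 0.421 ≈ 0.8164

PAF ≈ 0.816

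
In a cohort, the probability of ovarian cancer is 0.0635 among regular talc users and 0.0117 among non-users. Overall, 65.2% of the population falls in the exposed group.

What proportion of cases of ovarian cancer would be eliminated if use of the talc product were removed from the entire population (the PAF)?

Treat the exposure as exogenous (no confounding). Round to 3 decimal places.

PAF ≈ 0.743

Let p₁ = 0.0635, p₀ = 0.0117.
Overall risk P(Y=1) = π·p₁ + (1−π)·p₀ = 0.652×0.0635 + 0.348×0.0117 = 0.045474.
Under exogeneity, PAF = [P(Y=1) − p₀] / P(Y=1).
PAF = (0.045474 − 0.0117) / 0.045474 ≈ 0.7427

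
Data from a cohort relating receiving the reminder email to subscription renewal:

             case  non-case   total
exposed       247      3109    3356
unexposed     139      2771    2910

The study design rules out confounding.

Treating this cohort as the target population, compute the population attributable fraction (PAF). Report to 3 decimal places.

PAF ≈ 0.225

p₁ = P(outcome | exposed) = 247/3356 = 0.0736
p₀ = P(outcome | unexposed) = 139/2910 = 0.047766
Exposure prevalence π = 3356/6266 = 0.53559; overall risk P(Y=1) = 0.061602.
Under exogeneity, PAF = [P(Y=1) − p₀]/P(Y=1).
PAF = (0.061602 − 0.047766) / 0.061602 ≈ 0.2246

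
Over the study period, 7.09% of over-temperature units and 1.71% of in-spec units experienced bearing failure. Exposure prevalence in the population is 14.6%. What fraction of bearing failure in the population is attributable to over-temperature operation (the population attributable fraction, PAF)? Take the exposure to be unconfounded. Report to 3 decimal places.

PAF ≈ 0.315

p₁ = 0.0709, p₀ = 0.0171.
Overall risk P(Y=1) = π·p₁ + (1−π)·p₀ = 0.146×0.0709 + 0.854×0.0171 = 0.024955.
Under exogeneity, PAF = [P(Y=1) − p₀] / P(Y=1).
PAF = (0.024955 − 0.0171) / 0.024955 ≈ 0.3148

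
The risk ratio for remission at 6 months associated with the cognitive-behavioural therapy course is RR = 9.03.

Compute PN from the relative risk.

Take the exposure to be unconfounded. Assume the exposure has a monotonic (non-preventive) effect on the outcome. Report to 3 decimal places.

Under exogeneity and monotonicity, PN = (RR − 1) / RR = 1 − 1/RR.
PN = (9.03 − 1) / 9.03 = 8.03 / 9.03 ≈ 0.8893

PN ≈ 0.889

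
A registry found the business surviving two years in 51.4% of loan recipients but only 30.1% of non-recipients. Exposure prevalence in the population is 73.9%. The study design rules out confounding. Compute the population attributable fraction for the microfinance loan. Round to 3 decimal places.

PAF ≈ 0.343

p₁ = 0.514, p₀ = 0.301.
Overall risk P(Y=1) = π·p₁ + (1−π)·p₀ = 0.739×0.514 + 0.261×0.301 = 0.45841.
Under exogeneity, PAF = [P(Y=1) − p₀] / P(Y=1).
PAF = (0.45841 − 0.301) / 0.45841 ≈ 0.3434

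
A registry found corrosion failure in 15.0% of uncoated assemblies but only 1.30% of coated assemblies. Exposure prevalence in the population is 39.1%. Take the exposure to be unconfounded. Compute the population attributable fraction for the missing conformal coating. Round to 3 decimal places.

PAF ≈ 0.805

p₁ = 0.15, p₀ = 0.013.
Overall risk P(Y=1) = π·p₁ + (1−π)·p₀ = 0.391×0.15 + 0.609×0.013 = 0.066567.
Under exogeneity, PAF = [P(Y=1) − p₀] / P(Y=1).
PAF = (0.066567 − 0.013) / 0.066567 ≈ 0.8047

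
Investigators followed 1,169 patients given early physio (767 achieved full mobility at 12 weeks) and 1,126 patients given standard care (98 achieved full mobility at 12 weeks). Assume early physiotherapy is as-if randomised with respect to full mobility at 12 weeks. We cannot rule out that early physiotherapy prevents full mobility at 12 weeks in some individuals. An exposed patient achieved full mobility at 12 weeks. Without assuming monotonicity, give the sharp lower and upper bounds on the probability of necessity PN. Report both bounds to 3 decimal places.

p₁ = P(outcome | exposed) = 767/1169 = 0.65612
p₀ = P(outcome | unexposed) = 98/1126 = 0.087034
Under exogeneity alone the bounds on PN are max{0,(p₁−p₀)/p₁} ≤ PN ≤ min{1,(1−p₀)/p₁}.
  lower = (p₁ − p₀)/p₁ = 0.56908 / 0.65612 ≈ 0.8674
  upper = min{1, (1 − p₀)/p₁} = 0.91297 / 0.65612 ≈ 1.3915 → capped at 1

0.867 ≤ PN ≤ 1.000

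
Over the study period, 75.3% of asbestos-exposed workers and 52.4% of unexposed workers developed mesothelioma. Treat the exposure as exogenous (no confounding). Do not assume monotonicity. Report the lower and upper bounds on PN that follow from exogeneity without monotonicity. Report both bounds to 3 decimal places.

0.304 ≤ PN ≤ 0.632

p₁ = 0.753, p₀ = 0.524.
Under exogeneity alone the bounds on PN are max{0,(p₁−p₀)/p₁} ≤ PN ≤ min{1,(1−p₀)/p₁}.
  lower = (p₁ − p₀)/p₁ = 0.229 / 0.753 ≈ 0.3041
  upper = min{1, (1 − p₀)/p₁} = 0.476 / 0.753 ≈ 0.6321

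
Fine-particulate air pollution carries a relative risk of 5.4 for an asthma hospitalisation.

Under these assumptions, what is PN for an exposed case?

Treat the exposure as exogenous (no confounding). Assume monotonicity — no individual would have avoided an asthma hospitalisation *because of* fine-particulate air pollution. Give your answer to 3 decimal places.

Under exogeneity and monotonicity, PN = (RR − 1) / RR = 1 − 1/RR.
PN = (5.4 − 1) / 5.4 = 4.4 / 5.4 ≈ 0.8148

PN ≈ 0.815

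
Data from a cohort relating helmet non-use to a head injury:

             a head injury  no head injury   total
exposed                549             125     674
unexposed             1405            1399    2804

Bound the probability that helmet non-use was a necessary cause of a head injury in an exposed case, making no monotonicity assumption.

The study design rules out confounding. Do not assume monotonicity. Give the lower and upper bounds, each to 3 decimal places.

0.385 ≤ PN ≤ 0.613

p₁ = P(outcome | exposed) = 549/674 = 0.81454
p₀ = P(outcome | unexposed) = 1405/2804 = 0.50107
Under exogeneity alone the bounds on PN are max{0,(p₁−p₀)/p₁} ≤ PN ≤ min{1,(1−p₀)/p₁}.
  lower = (p₁ − p₀)/p₁ = 0.31347 / 0.81454 ≈ 0.3848
  upper = min{1, (1 − p₀)/p₁} = 0.49893 / 0.81454 ≈ 0.6125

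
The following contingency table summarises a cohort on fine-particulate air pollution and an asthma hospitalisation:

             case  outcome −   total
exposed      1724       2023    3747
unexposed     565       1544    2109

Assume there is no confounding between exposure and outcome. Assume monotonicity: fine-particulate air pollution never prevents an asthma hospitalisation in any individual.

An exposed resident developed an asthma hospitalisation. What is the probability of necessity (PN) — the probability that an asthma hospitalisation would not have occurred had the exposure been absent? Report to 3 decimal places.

p₁ = P(outcome | exposed) = 1724/3747 = 0.4601
p₀ = P(outcome | unexposed) = 565/2109 = 0.2679
Under exogeneity and monotonicity, PN = (p₁ − p₀) / p₁.
PN = (0.4601 − 0.2679) / 0.4601 = 0.1922 / 0.4601 ≈ 0.4177

PN ≈ 0.418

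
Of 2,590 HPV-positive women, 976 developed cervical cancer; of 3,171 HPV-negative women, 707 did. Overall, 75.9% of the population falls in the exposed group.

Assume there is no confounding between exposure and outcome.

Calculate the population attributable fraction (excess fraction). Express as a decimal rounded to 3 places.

p₁ = P(outcome | exposed) = 976/2590 = 0.37683
p₀ = P(outcome | unexposed) = 707/3171 = 0.22296
Overall risk P(Y=1) = π·p₁ + (1−π)·p₀ = 0.759×0.37683 + 0.241×0.22296 = 0.33975.
Under exogeneity, PAF = [P(Y=1) − p₀] / P(Y=1).
PAF = (0.33975 − 0.22296) / 0.33975 ≈ 0.3438

PAF ≈ 0.344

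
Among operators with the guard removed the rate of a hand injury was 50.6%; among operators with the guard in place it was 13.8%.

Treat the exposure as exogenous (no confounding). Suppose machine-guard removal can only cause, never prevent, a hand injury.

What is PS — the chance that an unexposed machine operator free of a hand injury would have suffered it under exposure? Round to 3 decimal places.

PS ≈ 0.427

p₁ = 0.506, p₀ = 0.138.
Under exogeneity and monotonicity, PS = (p₁ − p₀) / (1 − p₀).
PS = (0.506 − 0.138) / (1 − 0.138) = 0.368 / 0.862 ≈ 0.4269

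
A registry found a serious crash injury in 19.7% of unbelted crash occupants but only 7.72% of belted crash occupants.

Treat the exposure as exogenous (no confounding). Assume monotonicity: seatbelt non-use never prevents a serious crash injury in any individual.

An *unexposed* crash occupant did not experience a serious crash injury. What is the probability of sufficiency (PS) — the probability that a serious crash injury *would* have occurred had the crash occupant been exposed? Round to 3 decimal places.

PS ≈ 0.130

p₁ = 0.197, p₀ = 0.0772.
Under exogeneity and monotonicity, PS = (p₁ − p₀) / (1 − p₀).
PS = (0.197 − 0.0772) / (1 − 0.0772) = 0.1198 / 0.9228 ≈ 0.1298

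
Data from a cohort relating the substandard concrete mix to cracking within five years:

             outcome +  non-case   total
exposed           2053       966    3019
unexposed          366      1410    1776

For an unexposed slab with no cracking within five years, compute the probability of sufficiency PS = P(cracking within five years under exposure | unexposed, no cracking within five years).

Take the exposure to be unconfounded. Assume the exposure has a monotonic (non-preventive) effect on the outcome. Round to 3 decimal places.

PS ≈ 0.597

p₁ = P(outcome | exposed) = 2053/3019 = 0.68003
p₀ = P(outcome | unexposed) = 366/1776 = 0.20608
Under exogeneity and monotonicity, PS = (p₁ − p₀)/(1 − p₀).
PS = (0.68003 − 0.20608) / 0.79392 ≈ 0.5970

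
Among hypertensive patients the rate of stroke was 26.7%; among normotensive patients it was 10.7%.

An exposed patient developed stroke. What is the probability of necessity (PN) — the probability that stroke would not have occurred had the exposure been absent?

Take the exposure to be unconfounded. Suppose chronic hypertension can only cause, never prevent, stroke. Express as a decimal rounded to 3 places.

PN ≈ 0.599

p₁ = 0.267, p₀ = 0.107.
Under exogeneity and monotonicity, PN = (p₁ − p₀) / p₁.
PN = (0.267 − 0.107) / 0.267 = 0.16 / 0.267 ≈ 0.5993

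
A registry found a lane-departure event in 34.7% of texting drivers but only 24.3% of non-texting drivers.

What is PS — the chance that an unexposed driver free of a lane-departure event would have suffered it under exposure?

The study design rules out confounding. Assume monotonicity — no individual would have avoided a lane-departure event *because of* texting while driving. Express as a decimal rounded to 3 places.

PS ≈ 0.137

p₁ = 0.347, p₀ = 0.243.
Under exogeneity and monotonicity, PS = (p₁ − p₀) / (1 − p₀).
PS = (0.347 − 0.243) / (1 − 0.243) = 0.104 / 0.757 ≈ 0.1374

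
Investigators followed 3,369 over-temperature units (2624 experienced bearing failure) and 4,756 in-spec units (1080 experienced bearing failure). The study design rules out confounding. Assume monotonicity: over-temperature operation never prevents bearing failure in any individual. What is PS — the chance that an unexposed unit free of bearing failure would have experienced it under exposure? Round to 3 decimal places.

p₁ = P(outcome | exposed) = 2624/3369 = 0.77887
p₀ = P(outcome | unexposed) = 1080/4756 = 0.22708
Under exogeneity and monotonicity, PS = (p₁ − p₀) / (1 − p₀).
PS = (0.77887 − 0.22708) / (1 − 0.22708) = 0.55178 / 0.77292 ≈ 0.7139

PS ≈ 0.714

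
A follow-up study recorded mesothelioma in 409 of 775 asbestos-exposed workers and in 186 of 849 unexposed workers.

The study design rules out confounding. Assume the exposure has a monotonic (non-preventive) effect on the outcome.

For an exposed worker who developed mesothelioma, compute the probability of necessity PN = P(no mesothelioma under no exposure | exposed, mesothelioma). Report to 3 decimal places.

PN ≈ 0.585

p₁ = P(outcome | exposed) = 409/775 = 0.52774
p₀ = P(outcome | unexposed) = 186/849 = 0.21908
Under exogeneity and monotonicity, PN = (p₁ − p₀) / p₁.
PN = (0.52774 − 0.21908) / 0.52774 = 0.30866 / 0.52774 ≈ 0.5849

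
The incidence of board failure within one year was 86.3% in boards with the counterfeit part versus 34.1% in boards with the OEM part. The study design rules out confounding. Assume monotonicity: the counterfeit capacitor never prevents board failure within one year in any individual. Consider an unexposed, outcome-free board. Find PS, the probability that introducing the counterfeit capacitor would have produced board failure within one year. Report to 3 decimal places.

p₁ = 0.863, p₀ = 0.341.
Under exogeneity and monotonicity, PS = (p₁ − p₀) / (1 − p₀).
PS = (0.863 − 0.341) / (1 − 0.341) = 0.522 / 0.659 ≈ 0.7921

PS ≈ 0.792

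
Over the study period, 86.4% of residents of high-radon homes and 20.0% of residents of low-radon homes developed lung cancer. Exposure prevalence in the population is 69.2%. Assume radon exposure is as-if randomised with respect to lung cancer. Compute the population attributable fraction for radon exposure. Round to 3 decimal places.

PAF ≈ 0.697

p₁ = 0.864, p₀ = 0.2.
Overall risk P(Y=1) = π·p₁ + (1−π)·p₀ = 0.692×0.864 + 0.308×0.2 = 0.65949.
Under exogeneity, PAF = [P(Y=1) − p₀] / P(Y=1).
PAF = (0.65949 − 0.2) / 0.65949 ≈ 0.6967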